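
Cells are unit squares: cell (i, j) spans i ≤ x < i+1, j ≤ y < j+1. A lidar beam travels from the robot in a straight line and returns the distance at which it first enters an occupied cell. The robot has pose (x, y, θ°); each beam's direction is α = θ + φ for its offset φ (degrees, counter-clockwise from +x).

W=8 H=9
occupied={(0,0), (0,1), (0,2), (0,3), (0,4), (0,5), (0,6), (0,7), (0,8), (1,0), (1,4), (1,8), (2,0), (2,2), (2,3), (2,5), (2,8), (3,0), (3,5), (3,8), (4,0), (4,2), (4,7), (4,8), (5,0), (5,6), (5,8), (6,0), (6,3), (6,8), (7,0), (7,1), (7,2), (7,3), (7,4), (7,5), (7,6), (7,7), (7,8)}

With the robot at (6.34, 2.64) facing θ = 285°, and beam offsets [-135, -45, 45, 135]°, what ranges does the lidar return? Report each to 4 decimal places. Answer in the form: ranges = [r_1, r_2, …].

beam 1: φ=-135°, α=150°
  d=(-0.8660,0.5000)  start (6,2)  tX=0.3926 tY=0.7200  stride 1/|dx|=1.1547 1/|dy|=2.0000
    cross x-line → (5,2), t=0.3926
    cross y-line → (5,3), t=0.7200
    cross x-line → (4,3), t=1.5473
    cross x-line → (3,3), t=2.7020
    cross y-line → (3,4), t=2.7200
    cross x-line → (2,4), t=3.8567
    cross y-line → (2,5), t=4.7200 (wall)
  → r_1 = 4.7200
beam 2: φ=-45°, α=240°
  d=(-0.5000,-0.8660)  start (6,2)  tX=0.6800 tY=0.7390  stride 1/|dx|=2.0000 1/|dy|=1.1547
    cross x-line → (5,2), t=0.6800
    cross y-line → (5,1), t=0.7390
    cross y-line → (5,0), t=1.8937 (wall)
  → r_2 = 1.8937
beam 3: φ=45°, α=330°
  d=(0.8660,-0.5000)  start (6,2)  tX=0.7621 tY=1.2800  stride 1/|dx|=1.1547 1/|dy|=2.0000
    cross x-line → (7,2), t=0.7621 (wall)
  → r_3 = 0.7621
beam 4: φ=135°, α=60°
  d=(0.5000,0.8660)  start (6,2)  tX=1.3200 tY=0.4157  stride 1/|dx|=2.0000 1/|dy|=1.1547
    cross y-line → (6,3), t=0.4157 (wall)
  → r_4 = 0.4157

ranges = [4.7200, 1.8937, 0.7621, 0.4157]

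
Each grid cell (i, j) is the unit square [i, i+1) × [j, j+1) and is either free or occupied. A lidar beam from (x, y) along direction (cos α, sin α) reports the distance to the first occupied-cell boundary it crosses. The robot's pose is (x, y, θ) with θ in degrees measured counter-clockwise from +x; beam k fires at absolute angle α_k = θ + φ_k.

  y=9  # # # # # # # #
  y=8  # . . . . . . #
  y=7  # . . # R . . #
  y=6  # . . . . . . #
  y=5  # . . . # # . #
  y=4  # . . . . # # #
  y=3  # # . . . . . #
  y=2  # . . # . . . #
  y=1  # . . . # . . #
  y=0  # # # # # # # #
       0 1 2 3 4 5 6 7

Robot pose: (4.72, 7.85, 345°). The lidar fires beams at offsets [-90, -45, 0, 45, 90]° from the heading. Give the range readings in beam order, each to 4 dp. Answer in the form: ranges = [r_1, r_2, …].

beam 1: φ=-90°, α=255°
  direction (-0.2588, -0.9659); cell (4,7); t to first gridline: x 2.7819, y 0.8800 (then +3.8637 / +1.0353)
    (4,6) via y @ 0.8800
    (4,5) via y @ 1.9153  # hit
  → r_1 = 1.9153
beam 2: φ=-45°, α=300°
  direction (0.5000, -0.8660); cell (4,7); t to first gridline: x 0.5600, y 0.9815 (then +2.0000 / +1.1547)
    (5,7) via x @ 0.5600
    (5,6) via y @ 0.9815
    (5,5) via y @ 2.1362  # hit
  → r_2 = 2.1362
beam 3: φ=0°, α=345°
  direction (0.9659, -0.2588); cell (4,7); t to first gridline: x 0.2899, y 3.2841 (then +1.0353 / +3.8637)
    (5,7) via x @ 0.2899
    (6,7) via x @ 1.3252
    (7,7) via x @ 2.3604  # hit
  → r_3 = 2.3604
beam 4: φ=45°, α=30°
  direction (0.8660, 0.5000); cell (4,7); t to first gridline: x 0.3233, y 0.3000 (then +1.1547 / +2.0000)
    (4,8) via y @ 0.3000
    (5,8) via x @ 0.3233
    (6,8) via x @ 1.4780
    (6,9) via y @ 2.3000  # hit
  → r_4 = 2.3000
beam 5: φ=90°, α=75°
  direction (0.2588, 0.9659); cell (4,7); t to first gridline: x 1.0818, y 0.1553 (then +3.8637 / +1.0353)
    (4,8) via y @ 0.1553
    (5,8) via x @ 1.0818
    (5,9) via y @ 1.1906  # hit
  → r_5 = 1.1906

ranges = [1.9153, 2.1362, 2.3604, 2.3000, 1.1906]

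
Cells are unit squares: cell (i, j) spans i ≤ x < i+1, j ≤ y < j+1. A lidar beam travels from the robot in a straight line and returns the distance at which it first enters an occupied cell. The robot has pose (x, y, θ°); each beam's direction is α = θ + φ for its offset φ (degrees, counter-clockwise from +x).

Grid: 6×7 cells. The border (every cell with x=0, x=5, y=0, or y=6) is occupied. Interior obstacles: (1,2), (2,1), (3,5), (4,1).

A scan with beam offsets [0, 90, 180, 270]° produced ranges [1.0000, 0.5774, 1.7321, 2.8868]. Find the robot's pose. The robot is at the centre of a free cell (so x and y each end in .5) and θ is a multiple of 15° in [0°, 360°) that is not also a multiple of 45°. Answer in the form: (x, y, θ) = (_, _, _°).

The pose lattice has 16·16 = 256 candidates. Test each by forward raycasting.
  (3.5, 4.5, 105°): beam 1 = 0.5176 ≠ 1.0000 ✗
  (4.5, 5.5, 60°): beam 1 = 0.5774 ≠ 1.0000 ✗
  (1.5, 3.5, 120°): beam 3 = 0.5774 ≠ 1.7321 ✗
  (3.5, 2.5, 255°): beam 1 = 1.5529 ≠ 1.0000 ✗
  …
  (4.5, 3.5, 300°): r_1=1.0000, r_2=0.5774, r_3=1.7321, r_4=2.8868 — all match ✓
No second candidate reproduces the full scan.

(x, y, θ) = (4.5, 3.5, 300°)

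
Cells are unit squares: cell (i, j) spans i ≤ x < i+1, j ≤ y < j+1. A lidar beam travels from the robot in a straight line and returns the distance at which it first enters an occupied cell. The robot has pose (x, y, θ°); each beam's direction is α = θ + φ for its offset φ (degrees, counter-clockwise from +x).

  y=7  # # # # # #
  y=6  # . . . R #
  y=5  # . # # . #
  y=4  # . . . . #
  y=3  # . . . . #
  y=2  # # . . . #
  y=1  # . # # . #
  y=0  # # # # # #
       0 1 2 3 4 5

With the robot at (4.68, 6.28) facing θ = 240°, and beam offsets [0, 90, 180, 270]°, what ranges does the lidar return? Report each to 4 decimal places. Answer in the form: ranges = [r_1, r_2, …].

beam 1: φ=0°, α=240°
  cosα=-0.5000 sinα=-0.8660 | (4,6) | tMaxX 1.3600 tMaxY 0.3233 | tΔX 2.0000 tΔY 1.1547
    t=0.3233 [y] (4,5)
    t=1.3600 [x] (3,5) — stop
  → r_1 = 1.3600
beam 2: φ=90°, α=330°
  cosα=0.8660 sinα=-0.5000 | (4,6) | tMaxX 0.3695 tMaxY 0.5600 | tΔX 1.1547 tΔY 2.0000
    t=0.3695 [x] (5,6) — stop
  → r_2 = 0.3695
beam 3: φ=180°, α=60°
  cosα=0.5000 sinα=0.8660 | (4,6) | tMaxX 0.6400 tMaxY 0.8314 | tΔX 2.0000 tΔY 1.1547
    t=0.6400 [x] (5,6) — stop
  → r_3 = 0.6400
beam 4: φ=270°, α=150°
  cosα=-0.8660 sinα=0.5000 | (4,6) | tMaxX 0.7852 tMaxY 1.4400 | tΔX 1.1547 tΔY 2.0000
    t=0.7852 [x] (3,6)
    t=1.4400 [y] (3,7) — stop
  → r_4 = 1.4400

ranges = [1.3600, 0.3695, 0.6400, 1.4400]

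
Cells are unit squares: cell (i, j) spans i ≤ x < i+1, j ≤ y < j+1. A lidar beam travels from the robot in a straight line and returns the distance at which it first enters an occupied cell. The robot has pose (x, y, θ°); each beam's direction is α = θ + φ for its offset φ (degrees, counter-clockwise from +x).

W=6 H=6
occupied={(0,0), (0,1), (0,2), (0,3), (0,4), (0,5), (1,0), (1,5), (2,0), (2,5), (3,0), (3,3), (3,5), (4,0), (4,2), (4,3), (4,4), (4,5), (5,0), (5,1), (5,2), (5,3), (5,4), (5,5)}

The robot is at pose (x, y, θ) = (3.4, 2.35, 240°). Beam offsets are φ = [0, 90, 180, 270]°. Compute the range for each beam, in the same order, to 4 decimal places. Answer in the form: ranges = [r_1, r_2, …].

beam 1: φ=0°, α=240°
  cosα=-0.5000 sinα=-0.8660 | (3,2) | tMaxX 0.8000 tMaxY 0.4041 | tΔX 2.0000 tΔY 1.1547
    t=0.4041 [y] (3,1)
    t=0.8000 [x] (2,1)
    t=1.5588 [y] (2,0) — stop
  → r_1 = 1.5588
beam 2: φ=90°, α=330°
  cosα=0.8660 sinα=-0.5000 | (3,2) | tMaxX 0.6928 tMaxY 0.7000 | tΔX 1.1547 tΔY 2.0000
    t=0.6928 [x] (4,2) — stop
  → r_2 = 0.6928
beam 3: φ=180°, α=60°
  cosα=0.5000 sinα=0.8660 | (3,2) | tMaxX 1.2000 tMaxY 0.7506 | tΔX 2.0000 tΔY 1.1547
    t=0.7506 [y] (3,3) — stop
  → r_3 = 0.7506
beam 4: φ=270°, α=150°
  cosα=-0.8660 sinα=0.5000 | (3,2) | tMaxX 0.4619 tMaxY 1.3000 | tΔX 1.1547 tΔY 2.0000
    t=0.4619 [x] (2,2)
    t=1.3000 [y] (2,3)
    t=1.6166 [x] (1,3)
    t=2.7713 [x] (0,3) — stop
  → r_4 = 2.7713

ranges = [1.5588, 0.6928, 0.7506, 2.7713]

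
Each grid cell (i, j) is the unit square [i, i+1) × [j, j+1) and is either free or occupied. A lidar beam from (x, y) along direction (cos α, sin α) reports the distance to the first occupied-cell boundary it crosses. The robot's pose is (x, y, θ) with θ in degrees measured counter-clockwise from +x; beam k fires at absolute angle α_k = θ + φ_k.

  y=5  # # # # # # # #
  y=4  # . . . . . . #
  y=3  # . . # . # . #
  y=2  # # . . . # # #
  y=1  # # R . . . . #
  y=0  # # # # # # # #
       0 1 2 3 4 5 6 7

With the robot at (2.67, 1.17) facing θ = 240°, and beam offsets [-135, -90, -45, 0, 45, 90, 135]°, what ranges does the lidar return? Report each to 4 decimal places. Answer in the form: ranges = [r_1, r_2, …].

ranges = [3.9651, 0.7736, 0.6568, 0.1963, 0.1760, 0.3400, 3.2069]

beam 1: φ=-135°, α=105°
  dir = (cos 105°, sin 105°) = (-0.2588, 0.9659); from cell (2,1)
  next x-line at t=2.5887, next y-line at t=0.8593; Δt_x=3.8637, Δt_y=1.0353
    y: enter (2,2) at t=0.8593
    y: enter (2,3) at t=1.8946
    x: enter (1,3) at t=2.5887
    y: enter (1,4) at t=2.9298
    y: enter (1,5) at t=3.9651 ← occupied
  → r_1 = 3.9651
beam 2: φ=-90°, α=150°
  dir = (cos 150°, sin 150°) = (-0.8660, 0.5000); from cell (2,1)
  next x-line at t=0.7736, next y-line at t=1.6600; Δt_x=1.1547, Δt_y=2.0000
    x: enter (1,1) at t=0.7736 ← occupied
  → r_2 = 0.7736
beam 3: φ=-45°, α=195°
  dir = (cos 195°, sin 195°) = (-0.9659, -0.2588); from cell (2,1)
  next x-line at t=0.6936, next y-line at t=0.6568; Δt_x=1.0353, Δt_y=3.8637
    y: enter (2,0) at t=0.6568 ← occupied
  → r_3 = 0.6568
beam 4: φ=0°, α=240°
  dir = (cos 240°, sin 240°) = (-0.5000, -0.8660); from cell (2,1)
  next x-line at t=1.3400, next y-line at t=0.1963; Δt_x=2.0000, Δt_y=1.1547
    y: enter (2,0) at t=0.1963 ← occupied
  → r_4 = 0.1963
beam 5: φ=45°, α=285°
  dir = (cos 285°, sin 285°) = (0.2588, -0.9659); from cell (2,1)
  next x-line at t=1.2750, next y-line at t=0.1760; Δt_x=3.8637, Δt_y=1.0353
    y: enter (2,0) at t=0.1760 ← occupied
  → r_5 = 0.1760
beam 6: φ=90°, α=330°
  dir = (cos 330°, sin 330°) = (0.8660, -0.5000); from cell (2,1)
  next x-line at t=0.3811, next y-line at t=0.3400; Δt_x=1.1547, Δt_y=2.0000
    y: enter (2,0) at t=0.3400 ← occupied
  → r_6 = 0.3400
beam 7: φ=135°, α=15°
  dir = (cos 15°, sin 15°) = (0.9659, 0.2588); from cell (2,1)
  next x-line at t=0.3416, next y-line at t=3.2069; Δt_x=1.0353, Δt_y=3.8637
    x: enter (3,1) at t=0.3416
    x: enter (4,1) at t=1.3769
    x: enter (5,1) at t=2.4122
    y: enter (5,2) at t=3.2069 ← occupied
  → r_7 = 3.2069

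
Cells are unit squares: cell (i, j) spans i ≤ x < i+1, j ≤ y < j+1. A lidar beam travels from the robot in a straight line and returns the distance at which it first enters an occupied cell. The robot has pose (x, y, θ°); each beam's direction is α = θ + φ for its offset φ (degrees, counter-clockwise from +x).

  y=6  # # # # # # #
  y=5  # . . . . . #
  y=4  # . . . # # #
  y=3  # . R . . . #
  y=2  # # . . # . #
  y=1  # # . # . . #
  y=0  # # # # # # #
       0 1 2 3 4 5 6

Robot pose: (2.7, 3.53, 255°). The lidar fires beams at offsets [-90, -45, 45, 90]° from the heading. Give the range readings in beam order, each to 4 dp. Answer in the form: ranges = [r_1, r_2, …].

beam 1: φ=-90°, α=165°
  direction (-0.9659, 0.2588); cell (2,3); t to first gridline: x 0.7247, y 1.8159 (then +1.0353 / +3.8637)
    (1,3) via x @ 0.7247
    (0,3) via x @ 1.7600  # hit
  → r_1 = 1.7600
beam 2: φ=-45°, α=210°
  direction (-0.8660, -0.5000); cell (2,3); t to first gridline: x 0.8083, y 1.0600 (then +1.1547 / +2.0000)
    (1,3) via x @ 0.8083
    (1,2) via y @ 1.0600  # hit
  → r_2 = 1.0600
beam 3: φ=45°, α=300°
  direction (0.5000, -0.8660); cell (2,3); t to first gridline: x 0.6000, y 0.6120 (then +2.0000 / +1.1547)
    (3,3) via x @ 0.6000
    (3,2) via y @ 0.6120
    (3,1) via y @ 1.7667  # hit
  → r_3 = 1.7667
beam 4: φ=90°, α=345°
  direction (0.9659, -0.2588); cell (2,3); t to first gridline: x 0.3106, y 2.0478 (then +1.0353 / +3.8637)
    (3,3) via x @ 0.3106
    (4,3) via x @ 1.3459
    (4,2) via y @ 2.0478  # hit
  → r_4 = 2.0478

ranges = [1.7600, 1.0600, 1.7667, 2.0478]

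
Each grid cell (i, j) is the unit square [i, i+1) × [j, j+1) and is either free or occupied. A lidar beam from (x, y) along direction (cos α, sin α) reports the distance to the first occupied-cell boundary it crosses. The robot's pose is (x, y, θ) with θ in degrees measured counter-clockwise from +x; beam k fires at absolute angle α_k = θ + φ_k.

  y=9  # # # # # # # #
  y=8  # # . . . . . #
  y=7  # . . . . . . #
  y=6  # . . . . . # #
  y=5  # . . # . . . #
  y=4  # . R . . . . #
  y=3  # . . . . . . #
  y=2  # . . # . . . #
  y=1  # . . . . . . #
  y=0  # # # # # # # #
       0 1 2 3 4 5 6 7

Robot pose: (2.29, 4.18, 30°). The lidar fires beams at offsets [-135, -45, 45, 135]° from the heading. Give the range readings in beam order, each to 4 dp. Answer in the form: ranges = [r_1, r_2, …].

beam 1: φ=-135°, α=255°
  dir = (cos 255°, sin 255°) = (-0.2588, -0.9659); from cell (2,4)
  next x-line at t=1.1205, next y-line at t=0.1863; Δt_x=3.8637, Δt_y=1.0353
    y: enter (2,3) at t=0.1863
    x: enter (1,3) at t=1.1205
    y: enter (1,2) at t=1.2216
    y: enter (1,1) at t=2.2569
    y: enter (1,0) at t=3.2922 ← occupied
  → r_1 = 3.2922
beam 2: φ=-45°, α=345°
  dir = (cos 345°, sin 345°) = (0.9659, -0.2588); from cell (2,4)
  next x-line at t=0.7350, next y-line at t=0.6955; Δt_x=1.0353, Δt_y=3.8637
    y: enter (2,3) at t=0.6955
    x: enter (3,3) at t=0.7350
    x: enter (4,3) at t=1.7703
    x: enter (5,3) at t=2.8056
    x: enter (6,3) at t=3.8409
    y: enter (6,2) at t=4.5592
    x: enter (7,2) at t=4.8762 ← occupied
  → r_2 = 4.8762
beam 3: φ=45°, α=75°
  dir = (cos 75°, sin 75°) = (0.2588, 0.9659); from cell (2,4)
  next x-line at t=2.7432, next y-line at t=0.8489; Δt_x=3.8637, Δt_y=1.0353
    y: enter (2,5) at t=0.8489
    y: enter (2,6) at t=1.8842
    x: enter (3,6) at t=2.7432
    y: enter (3,7) at t=2.9195
    y: enter (3,8) at t=3.9548
    y: enter (3,9) at t=4.9900 ← occupied
  → r_3 = 4.9900
beam 4: φ=135°, α=165°
  dir = (cos 165°, sin 165°) = (-0.9659, 0.2588); from cell (2,4)
  next x-line at t=0.3002, next y-line at t=3.1682; Δt_x=1.0353, Δt_y=3.8637
    x: enter (1,4) at t=0.3002
    x: enter (0,4) at t=1.3355 ← occupied
  → r_4 = 1.3355

ranges = [3.2922, 4.8762, 4.9900, 1.3355]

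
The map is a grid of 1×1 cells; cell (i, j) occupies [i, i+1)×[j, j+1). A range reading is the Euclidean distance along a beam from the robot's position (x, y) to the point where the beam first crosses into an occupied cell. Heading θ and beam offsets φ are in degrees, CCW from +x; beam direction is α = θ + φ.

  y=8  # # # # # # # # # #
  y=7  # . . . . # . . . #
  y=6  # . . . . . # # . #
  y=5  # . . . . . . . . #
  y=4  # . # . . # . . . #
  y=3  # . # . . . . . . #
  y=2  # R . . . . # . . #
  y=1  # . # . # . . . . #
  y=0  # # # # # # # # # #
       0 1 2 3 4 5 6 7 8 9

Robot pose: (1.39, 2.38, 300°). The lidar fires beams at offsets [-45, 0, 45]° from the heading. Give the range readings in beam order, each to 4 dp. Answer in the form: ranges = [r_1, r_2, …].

ranges = [1.4287, 1.2200, 1.4682]

beam 1: φ=-45°, α=255°
  dir = (cos 255°, sin 255°) = (-0.2588, -0.9659); from cell (1,2)
  next x-line at t=1.5068, next y-line at t=0.3934; Δt_x=3.8637, Δt_y=1.0353
    y: enter (1,1) at t=0.3934
    y: enter (1,0) at t=1.4287 ← occupied
  → r_1 = 1.4287
beam 2: φ=0°, α=300°
  dir = (cos 300°, sin 300°) = (0.5000, -0.8660); from cell (1,2)
  next x-line at t=1.2200, next y-line at t=0.4388; Δt_x=2.0000, Δt_y=1.1547
    y: enter (1,1) at t=0.4388
    x: enter (2,1) at t=1.2200 ← occupied
  → r_2 = 1.2200
beam 3: φ=45°, α=345°
  dir = (cos 345°, sin 345°) = (0.9659, -0.2588); from cell (1,2)
  next x-line at t=0.6315, next y-line at t=1.4682; Δt_x=1.0353, Δt_y=3.8637
    x: enter (2,2) at t=0.6315
    y: enter (2,1) at t=1.4682 ← occupied
  → r_3 = 1.4682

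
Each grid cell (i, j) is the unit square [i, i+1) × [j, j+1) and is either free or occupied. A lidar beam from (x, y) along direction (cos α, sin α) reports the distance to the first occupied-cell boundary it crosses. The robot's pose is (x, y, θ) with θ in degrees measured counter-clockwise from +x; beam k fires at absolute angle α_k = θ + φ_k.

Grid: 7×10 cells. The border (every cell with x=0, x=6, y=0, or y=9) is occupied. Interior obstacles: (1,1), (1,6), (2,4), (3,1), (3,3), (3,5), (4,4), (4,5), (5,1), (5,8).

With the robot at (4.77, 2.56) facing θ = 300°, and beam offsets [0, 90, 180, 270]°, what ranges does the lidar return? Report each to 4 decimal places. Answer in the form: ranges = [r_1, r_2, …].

beam 1: φ=0°, α=300°
  direction (0.5000, -0.8660); cell (4,2); t to first gridline: x 0.4600, y 0.6466 (then +2.0000 / +1.1547)
    (5,2) via x @ 0.4600
    (5,1) via y @ 0.6466  # hit
  → r_1 = 0.6466
beam 2: φ=90°, α=30°
  direction (0.8660, 0.5000); cell (4,2); t to first gridline: x 0.2656, y 0.8800 (then +1.1547 / +2.0000)
    (5,2) via x @ 0.2656
    (5,3) via y @ 0.8800
    (6,3) via x @ 1.4203  # hit
  → r_2 = 1.4203
beam 3: φ=180°, α=120°
  direction (-0.5000, 0.8660); cell (4,2); t to first gridline: x 1.5400, y 0.5081 (then +2.0000 / +1.1547)
    (4,3) via y @ 0.5081
    (3,3) via x @ 1.5400  # hit
  → r_3 = 1.5400
beam 4: φ=270°, α=210°
  direction (-0.8660, -0.5000); cell (4,2); t to first gridline: x 0.8891, y 1.1200 (then +1.1547 / +2.0000)
    (3,2) via x @ 0.8891
    (3,1) via y @ 1.1200  # hit
  → r_4 = 1.1200

ranges = [0.6466, 1.4203, 1.5400, 1.1200]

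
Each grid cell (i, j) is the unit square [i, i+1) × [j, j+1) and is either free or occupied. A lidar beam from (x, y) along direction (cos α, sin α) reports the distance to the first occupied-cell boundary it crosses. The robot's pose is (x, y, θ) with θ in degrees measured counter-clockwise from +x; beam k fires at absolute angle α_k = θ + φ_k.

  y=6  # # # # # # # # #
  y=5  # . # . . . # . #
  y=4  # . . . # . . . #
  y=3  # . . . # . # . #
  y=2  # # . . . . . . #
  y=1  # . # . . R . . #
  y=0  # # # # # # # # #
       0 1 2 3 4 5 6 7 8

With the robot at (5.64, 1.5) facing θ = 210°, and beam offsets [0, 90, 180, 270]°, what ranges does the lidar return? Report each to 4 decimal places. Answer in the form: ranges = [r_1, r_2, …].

ranges = [1.0000, 0.5774, 2.7251, 1.7321]

beam 1: φ=0°, α=210°
  d=(-0.8660,-0.5000)  start (5,1)  tX=0.7390 tY=1.0000  stride 1/|dx|=1.1547 1/|dy|=2.0000
    cross x-line → (4,1), t=0.7390
    cross y-line → (4,0), t=1.0000 (wall)
  → r_1 = 1.0000
beam 2: φ=90°, α=300°
  d=(0.5000,-0.8660)  start (5,1)  tX=0.7200 tY=0.5774  stride 1/|dx|=2.0000 1/|dy|=1.1547
    cross y-line → (5,0), t=0.5774 (wall)
  → r_2 = 0.5774
beam 3: φ=180°, α=30°
  d=(0.8660,0.5000)  start (5,1)  tX=0.4157 tY=1.0000  stride 1/|dx|=1.1547 1/|dy|=2.0000
    cross x-line → (6,1), t=0.4157
    cross y-line → (6,2), t=1.0000
    cross x-line → (7,2), t=1.5704
    cross x-line → (8,2), t=2.7251 (wall)
  → r_3 = 2.7251
beam 4: φ=270°, α=120°
  d=(-0.5000,0.8660)  start (5,1)  tX=1.2800 tY=0.5774  stride 1/|dx|=2.0000 1/|dy|=1.1547
    cross y-line → (5,2), t=0.5774
    cross x-line → (4,2), t=1.2800
    cross y-line → (4,3), t=1.7321 (wall)
  → r_4 = 1.7321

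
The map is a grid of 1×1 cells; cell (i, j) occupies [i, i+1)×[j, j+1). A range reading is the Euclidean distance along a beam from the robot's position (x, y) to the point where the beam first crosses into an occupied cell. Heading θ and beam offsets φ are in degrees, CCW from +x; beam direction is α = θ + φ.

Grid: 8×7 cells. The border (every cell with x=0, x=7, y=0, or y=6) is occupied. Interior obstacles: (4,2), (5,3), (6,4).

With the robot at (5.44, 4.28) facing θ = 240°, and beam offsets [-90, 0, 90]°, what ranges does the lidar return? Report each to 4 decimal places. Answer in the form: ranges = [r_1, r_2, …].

beam 1: φ=-90°, α=150°
  d=(-0.8660,0.5000)  start (5,4)  tX=0.5081 tY=1.4400  stride 1/|dx|=1.1547 1/|dy|=2.0000
    cross x-line → (4,4), t=0.5081
    cross y-line → (4,5), t=1.4400
    cross x-line → (3,5), t=1.6628
    cross x-line → (2,5), t=2.8175
    cross y-line → (2,6), t=3.4400 (wall)
  → r_1 = 3.4400
beam 2: φ=0°, α=240°
  d=(-0.5000,-0.8660)  start (5,4)  tX=0.8800 tY=0.3233  stride 1/|dx|=2.0000 1/|dy|=1.1547
    cross y-line → (5,3), t=0.3233 (wall)
  → r_2 = 0.3233
beam 3: φ=90°, α=330°
  d=(0.8660,-0.5000)  start (5,4)  tX=0.6466 tY=0.5600  stride 1/|dx|=1.1547 1/|dy|=2.0000
    cross y-line → (5,3), t=0.5600 (wall)
  → r_3 = 0.5600

ranges = [3.4400, 0.3233, 0.5600]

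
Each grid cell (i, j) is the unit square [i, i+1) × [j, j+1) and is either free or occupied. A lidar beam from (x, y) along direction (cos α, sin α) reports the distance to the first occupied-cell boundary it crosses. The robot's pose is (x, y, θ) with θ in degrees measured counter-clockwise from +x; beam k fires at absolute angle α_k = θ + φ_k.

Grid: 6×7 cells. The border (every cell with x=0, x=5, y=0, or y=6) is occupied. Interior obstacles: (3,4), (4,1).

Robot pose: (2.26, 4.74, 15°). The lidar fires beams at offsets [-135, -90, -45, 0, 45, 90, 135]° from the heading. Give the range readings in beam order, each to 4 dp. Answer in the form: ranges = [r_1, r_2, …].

beam 1: φ=-135°, α=240°
  d=(-0.5000,-0.8660)  start (2,4)  tX=0.5200 tY=0.8545  stride 1/|dx|=2.0000 1/|dy|=1.1547
    cross x-line → (1,4), t=0.5200
    cross y-line → (1,3), t=0.8545
    cross y-line → (1,2), t=2.0092
    cross x-line → (0,2), t=2.5200 (wall)
  → r_1 = 2.5200
beam 2: φ=-90°, α=285°
  d=(0.2588,-0.9659)  start (2,4)  tX=2.8591 tY=0.7661  stride 1/|dx|=3.8637 1/|dy|=1.0353
    cross y-line → (2,3), t=0.7661
    cross y-line → (2,2), t=1.8014
    cross y-line → (2,1), t=2.8367
    cross x-line → (3,1), t=2.8591
    cross y-line → (3,0), t=3.8719 (wall)
  → r_2 = 3.8719
beam 3: φ=-45°, α=330°
  d=(0.8660,-0.5000)  start (2,4)  tX=0.8545 tY=1.4800  stride 1/|dx|=1.1547 1/|dy|=2.0000
    cross x-line → (3,4), t=0.8545 (wall)
  → r_3 = 0.8545
beam 4: φ=0°, α=15°
  d=(0.9659,0.2588)  start (2,4)  tX=0.7661 tY=1.0046  stride 1/|dx|=1.0353 1/|dy|=3.8637
    cross x-line → (3,4), t=0.7661 (wall)
  → r_4 = 0.7661
beam 5: φ=45°, α=60°
  d=(0.5000,0.8660)  start (2,4)  tX=1.4800 tY=0.3002  stride 1/|dx|=2.0000 1/|dy|=1.1547
    cross y-line → (2,5), t=0.3002
    cross y-line → (2,6), t=1.4549 (wall)
  → r_5 = 1.4549
beam 6: φ=90°, α=105°
  d=(-0.2588,0.9659)  start (2,4)  tX=1.0046 tY=0.2692  stride 1/|dx|=3.8637 1/|dy|=1.0353
    cross y-line → (2,5), t=0.2692
    cross x-line → (1,5), t=1.0046
    cross y-line → (1,6), t=1.3044 (wall)
  → r_6 = 1.3044
beam 7: φ=135°, α=150°
  d=(-0.8660,0.5000)  start (2,4)  tX=0.3002 tY=0.5200  stride 1/|dx|=1.1547 1/|dy|=2.0000
    cross x-line → (1,4), t=0.3002
    cross y-line → (1,5), t=0.5200
    cross x-line → (0,5), t=1.4549 (wall)
  → r_7 = 1.4549

ranges = [2.5200, 3.8719, 0.8545, 0.7661, 1.4549, 1.3044, 1.4549]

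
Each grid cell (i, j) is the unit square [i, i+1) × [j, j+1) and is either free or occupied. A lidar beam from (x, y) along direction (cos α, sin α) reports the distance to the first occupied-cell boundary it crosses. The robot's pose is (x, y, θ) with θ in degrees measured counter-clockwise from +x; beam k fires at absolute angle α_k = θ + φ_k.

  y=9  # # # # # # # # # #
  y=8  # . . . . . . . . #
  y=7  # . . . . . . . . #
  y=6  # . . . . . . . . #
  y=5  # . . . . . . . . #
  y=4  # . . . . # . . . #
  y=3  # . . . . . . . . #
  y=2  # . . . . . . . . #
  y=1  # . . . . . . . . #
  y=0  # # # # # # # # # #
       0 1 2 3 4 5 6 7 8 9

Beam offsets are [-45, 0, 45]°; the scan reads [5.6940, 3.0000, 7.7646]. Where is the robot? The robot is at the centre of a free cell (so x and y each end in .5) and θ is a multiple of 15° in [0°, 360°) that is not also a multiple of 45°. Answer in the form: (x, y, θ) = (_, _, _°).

Enumerate (i+0.5, j+0.5, θ) over the 63 free cells and 16 admissible headings. For each, cast all 3 beams and compare to the given ranges.
  (6.5, 3.5, 300°): beam 1 = 2.5882 ≠ 5.6940 ✗
  (4.5, 1.5, 210°): beam 1 = 3.6235 ≠ 5.6940 ✗
  (4.5, 2.5, 210°): beam 1 = 3.6235 ≠ 5.6940 ✗
  (2.5, 8.5, 195°): beam 1 = 1.0000 ≠ 5.6940 ✗
  …
  (3.5, 1.5, 60°): r_1=5.6940, r_2=3.0000, r_3=7.7646 — all match ✓
Unique over the lattice → pose = (3.5, 1.5, 60°).

(x, y, θ) = (3.5, 1.5, 60°)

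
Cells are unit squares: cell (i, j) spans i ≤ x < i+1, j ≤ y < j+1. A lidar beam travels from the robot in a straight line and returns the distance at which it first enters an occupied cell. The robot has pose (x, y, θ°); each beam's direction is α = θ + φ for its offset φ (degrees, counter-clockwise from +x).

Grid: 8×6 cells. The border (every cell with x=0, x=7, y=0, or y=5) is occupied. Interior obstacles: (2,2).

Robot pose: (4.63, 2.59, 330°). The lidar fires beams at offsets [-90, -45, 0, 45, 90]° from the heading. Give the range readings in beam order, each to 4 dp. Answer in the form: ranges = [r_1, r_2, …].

beam 1: φ=-90°, α=240°
  cosα=-0.5000 sinα=-0.8660 | (4,2) | tMaxX 1.2600 tMaxY 0.6813 | tΔX 2.0000 tΔY 1.1547
    t=0.6813 [y] (4,1)
    t=1.2600 [x] (3,1)
    t=1.8360 [y] (3,0) — stop
  → r_1 = 1.8360
beam 2: φ=-45°, α=285°
  cosα=0.2588 sinα=-0.9659 | (4,2) | tMaxX 1.4296 tMaxY 0.6108 | tΔX 3.8637 tΔY 1.0353
    t=0.6108 [y] (4,1)
    t=1.4296 [x] (5,1)
    t=1.6461 [y] (5,0) — stop
  → r_2 = 1.6461
beam 3: φ=0°, α=330°
  cosα=0.8660 sinα=-0.5000 | (4,2) | tMaxX 0.4272 tMaxY 1.1800 | tΔX 1.1547 tΔY 2.0000
    t=0.4272 [x] (5,2)
    t=1.1800 [y] (5,1)
    t=1.5819 [x] (6,1)
    t=2.7366 [x] (7,1) — stop
  → r_3 = 2.7366
beam 4: φ=45°, α=15°
  cosα=0.9659 sinα=0.2588 | (4,2) | tMaxX 0.3831 tMaxY 1.5841 | tΔX 1.0353 tΔY 3.8637
    t=0.3831 [x] (5,2)
    t=1.4183 [x] (6,2)
    t=1.5841 [y] (6,3)
    t=2.4536 [x] (7,3) — stop
  → r_4 = 2.4536
beam 5: φ=90°, α=60°
  cosα=0.5000 sinα=0.8660 | (4,2) | tMaxX 0.7400 tMaxY 0.4734 | tΔX 2.0000 tΔY 1.1547
    t=0.4734 [y] (4,3)
    t=0.7400 [x] (5,3)
    t=1.6281 [y] (5,4)
    t=2.7400 [x] (6,4)
    t=2.7828 [y] (6,5) — stop
  → r_5 = 2.7828

ranges = [1.8360, 1.6461, 2.7366, 2.4536, 2.7828]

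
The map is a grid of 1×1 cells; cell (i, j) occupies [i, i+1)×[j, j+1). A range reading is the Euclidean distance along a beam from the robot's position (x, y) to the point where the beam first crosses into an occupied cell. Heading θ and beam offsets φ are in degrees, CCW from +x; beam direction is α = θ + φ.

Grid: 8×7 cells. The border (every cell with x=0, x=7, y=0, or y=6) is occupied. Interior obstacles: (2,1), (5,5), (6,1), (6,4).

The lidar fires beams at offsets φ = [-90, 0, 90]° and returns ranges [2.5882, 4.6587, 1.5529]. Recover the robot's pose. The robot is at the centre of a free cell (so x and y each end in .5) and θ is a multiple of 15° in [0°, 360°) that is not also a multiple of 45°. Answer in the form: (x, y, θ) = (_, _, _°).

Candidates: 26 free-cell centres × 16 headings = 416 poses. Raycast each; keep the one whose scan matches to 4 dp.
  (6.5, 5.5, 330°): beam 1 = 0.5774 ≠ 2.5882 ✗
  (4.5, 1.5, 330°): beam 1 = 0.5774 ≠ 2.5882 ✗
  (5.5, 2.5, 285°): beam 2 = 1.5529 ≠ 4.6587 ✗
  (1.5, 1.5, 300°): beam 1 = 0.5774 ≠ 2.5882 ✗
  (2.5, 5.5, 105°): beam 1 = 1.9319 ≠ 2.5882 ✗
  …
  (3.5, 5.5, 285°): r_1=2.5882, r_2=4.6587, r_3=1.5529 — all match ✓
Only this pose fits every beam.

(x, y, θ) = (3.5, 5.5, 285°)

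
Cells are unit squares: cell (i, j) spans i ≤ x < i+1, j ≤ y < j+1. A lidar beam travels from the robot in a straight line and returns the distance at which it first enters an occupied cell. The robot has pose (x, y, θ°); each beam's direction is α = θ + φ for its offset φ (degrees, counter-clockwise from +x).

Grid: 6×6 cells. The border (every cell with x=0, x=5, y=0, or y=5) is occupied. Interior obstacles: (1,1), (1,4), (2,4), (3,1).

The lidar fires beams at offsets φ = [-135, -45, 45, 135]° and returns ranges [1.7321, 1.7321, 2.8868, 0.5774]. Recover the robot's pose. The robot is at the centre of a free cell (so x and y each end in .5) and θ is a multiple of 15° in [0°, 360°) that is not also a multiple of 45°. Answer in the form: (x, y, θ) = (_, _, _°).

The pose lattice has 12·16 = 192 candidates. Test each by forward raycasting.
  (4.5, 4.5, 150°): beam 1 = 0.5176 ≠ 1.7321 ✗
  (4.5, 2.5, 120°): beam 1 = 0.5176 ≠ 1.7321 ✗
  (3.5, 4.5, 75°): beam 1 = 3.0000 ≠ 1.7321 ✗
  (3.5, 3.5, 345°): beam 1 = 2.8868 ≠ 1.7321 ✗
  (2.5, 3.5, 255°): beam 1 = 0.5774 ≠ 1.7321 ✗
  …
  (2.5, 3.5, 345°): r_1=1.7321, r_2=1.7321, r_3=2.8868, r_4=0.5774 — all match ✓
Unique over the lattice → pose = (2.5, 3.5, 345°).

(x, y, θ) = (2.5, 3.5, 345°)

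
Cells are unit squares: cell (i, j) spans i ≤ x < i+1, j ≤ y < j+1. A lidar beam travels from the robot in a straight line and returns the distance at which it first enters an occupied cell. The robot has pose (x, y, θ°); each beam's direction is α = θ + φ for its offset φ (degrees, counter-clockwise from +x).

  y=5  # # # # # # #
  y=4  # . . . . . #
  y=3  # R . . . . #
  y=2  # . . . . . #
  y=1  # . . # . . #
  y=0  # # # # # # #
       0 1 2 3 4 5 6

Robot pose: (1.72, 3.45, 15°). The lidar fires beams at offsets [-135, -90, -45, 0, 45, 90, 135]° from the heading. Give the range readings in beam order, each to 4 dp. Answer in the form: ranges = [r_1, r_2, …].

beam 1: φ=-135°, α=240°
  d=(-0.5000,-0.8660)  start (1,3)  tX=1.4400 tY=0.5196  stride 1/|dx|=2.0000 1/|dy|=1.1547
    cross y-line → (1,2), t=0.5196
    cross x-line → (0,2), t=1.4400 (wall)
  → r_1 = 1.4400
beam 2: φ=-90°, α=285°
  d=(0.2588,-0.9659)  start (1,3)  tX=1.0818 tY=0.4659  stride 1/|dx|=3.8637 1/|dy|=1.0353
    cross y-line → (1,2), t=0.4659
    cross x-line → (2,2), t=1.0818
    cross y-line → (2,1), t=1.5012
    cross y-line → (2,0), t=2.5364 (wall)
  → r_2 = 2.5364
beam 3: φ=-45°, α=330°
  d=(0.8660,-0.5000)  start (1,3)  tX=0.3233 tY=0.9000  stride 1/|dx|=1.1547 1/|dy|=2.0000
    cross x-line → (2,3), t=0.3233
    cross y-line → (2,2), t=0.9000
    cross x-line → (3,2), t=1.4780
    cross x-line → (4,2), t=2.6327
    cross y-line → (4,1), t=2.9000
    cross x-line → (5,1), t=3.7874
    cross y-line → (5,0), t=4.9000 (wall)
  → r_3 = 4.9000
beam 4: φ=0°, α=15°
  d=(0.9659,0.2588)  start (1,3)  tX=0.2899 tY=2.1250  stride 1/|dx|=1.0353 1/|dy|=3.8637
    cross x-line → (2,3), t=0.2899
    cross x-line → (3,3), t=1.3252
    cross y-line → (3,4), t=2.1250
    cross x-line → (4,4), t=2.3604
    cross x-line → (5,4), t=3.3957
    cross x-line → (6,4), t=4.4310 (wall)
  → r_4 = 4.4310
beam 5: φ=45°, α=60°
  d=(0.5000,0.8660)  start (1,3)  tX=0.5600 tY=0.6351  stride 1/|dx|=2.0000 1/|dy|=1.1547
    cross x-line → (2,3), t=0.5600
    cross y-line → (2,4), t=0.6351
    cross y-line → (2,5), t=1.7898 (wall)
  → r_5 = 1.7898
beam 6: φ=90°, α=105°
  d=(-0.2588,0.9659)  start (1,3)  tX=2.7819 tY=0.5694  stride 1/|dx|=3.8637 1/|dy|=1.0353
    cross y-line → (1,4), t=0.5694
    cross y-line → (1,5), t=1.6047 (wall)
  → r_6 = 1.6047
beam 7: φ=135°, α=150°
  d=(-0.8660,0.5000)  start (1,3)  tX=0.8314 tY=1.1000  stride 1/|dx|=1.1547 1/|dy|=2.0000
    cross x-line → (0,3), t=0.8314 (wall)
  → r_7 = 0.8314

ranges = [1.4400, 2.5364, 4.9000, 4.4310, 1.7898, 1.6047, 0.8314]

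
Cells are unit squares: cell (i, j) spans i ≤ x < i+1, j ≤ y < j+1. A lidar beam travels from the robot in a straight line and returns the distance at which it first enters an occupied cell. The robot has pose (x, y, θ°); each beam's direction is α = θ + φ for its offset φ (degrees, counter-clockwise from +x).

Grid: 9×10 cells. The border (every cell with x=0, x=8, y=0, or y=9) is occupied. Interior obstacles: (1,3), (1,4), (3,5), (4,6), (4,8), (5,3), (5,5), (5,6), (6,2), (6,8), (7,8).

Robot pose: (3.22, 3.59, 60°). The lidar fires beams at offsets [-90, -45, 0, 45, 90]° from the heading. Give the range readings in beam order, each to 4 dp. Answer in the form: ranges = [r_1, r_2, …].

ranges = [5.1800, 4.9486, 2.7828, 5.6008, 1.4087]

beam 1: φ=-90°, α=330°
  d=(0.8660,-0.5000)  start (3,3)  tX=0.9007 tY=1.1800  stride 1/|dx|=1.1547 1/|dy|=2.0000
    cross x-line → (4,3), t=0.9007
    cross y-line → (4,2), t=1.1800
    cross x-line → (5,2), t=2.0554
    cross y-line → (5,1), t=3.1800
    cross x-line → (6,1), t=3.2101
    cross x-line → (7,1), t=4.3648
    cross y-line → (7,0), t=5.1800 (wall)
  → r_1 = 5.1800
beam 2: φ=-45°, α=15°
  d=(0.9659,0.2588)  start (3,3)  tX=0.8075 tY=1.5841  stride 1/|dx|=1.0353 1/|dy|=3.8637
    cross x-line → (4,3), t=0.8075
    cross y-line → (4,4), t=1.5841
    cross x-line → (5,4), t=1.8428
    cross x-line → (6,4), t=2.8781
    cross x-line → (7,4), t=3.9133
    cross x-line → (8,4), t=4.9486 (wall)
  → r_2 = 4.9486
beam 3: φ=0°, α=60°
  d=(0.5000,0.8660)  start (3,3)  tX=1.5600 tY=0.4734  stride 1/|dx|=2.0000 1/|dy|=1.1547
    cross y-line → (3,4), t=0.4734
    cross x-line → (4,4), t=1.5600
    cross y-line → (4,5), t=1.6281
    cross y-line → (4,6), t=2.7828 (wall)
  → r_3 = 2.7828
beam 4: φ=45°, α=105°
  d=(-0.2588,0.9659)  start (3,3)  tX=0.8500 tY=0.4245  stride 1/|dx|=3.8637 1/|dy|=1.0353
    cross y-line → (3,4), t=0.4245
    cross x-line → (2,4), t=0.8500
    cross y-line → (2,5), t=1.4597
    cross y-line → (2,6), t=2.4950
    cross y-line → (2,7), t=3.5303
    cross y-line → (2,8), t=4.5656
    cross x-line → (1,8), t=4.7137
    cross y-line → (1,9), t=5.6008 (wall)
  → r_4 = 5.6008
beam 5: φ=90°, α=150°
  d=(-0.8660,0.5000)  start (3,3)  tX=0.2540 tY=0.8200  stride 1/|dx|=1.1547 1/|dy|=2.0000
    cross x-line → (2,3), t=0.2540
    cross y-line → (2,4), t=0.8200
    cross x-line → (1,4), t=1.4087 (wall)
  → r_5 = 1.4087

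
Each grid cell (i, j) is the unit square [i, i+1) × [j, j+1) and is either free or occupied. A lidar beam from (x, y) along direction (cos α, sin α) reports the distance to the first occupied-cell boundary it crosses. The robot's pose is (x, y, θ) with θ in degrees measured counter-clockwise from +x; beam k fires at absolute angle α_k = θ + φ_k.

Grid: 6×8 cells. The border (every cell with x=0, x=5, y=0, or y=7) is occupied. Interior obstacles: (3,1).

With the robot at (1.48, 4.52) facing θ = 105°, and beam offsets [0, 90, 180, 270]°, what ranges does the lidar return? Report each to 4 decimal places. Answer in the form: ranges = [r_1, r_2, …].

beam 1: φ=0°, α=105°
  direction (-0.2588, 0.9659); cell (1,4); t to first gridline: x 1.8546, y 0.4969 (then +3.8637 / +1.0353)
    (1,5) via y @ 0.4969
    (1,6) via y @ 1.5322
    (0,6) via x @ 1.8546  # hit
  → r_1 = 1.8546
beam 2: φ=90°, α=195°
  direction (-0.9659, -0.2588); cell (1,4); t to first gridline: x 0.4969, y 2.0091 (then +1.0353 / +3.8637)
    (0,4) via x @ 0.4969  # hit
  → r_2 = 0.4969
beam 3: φ=180°, α=285°
  direction (0.2588, -0.9659); cell (1,4); t to first gridline: x 2.0091, y 0.5383 (then +3.8637 / +1.0353)
    (1,3) via y @ 0.5383
    (1,2) via y @ 1.5736
    (2,2) via x @ 2.0091
    (2,1) via y @ 2.6089
    (2,0) via y @ 3.6442  # hit
  → r_3 = 3.6442
beam 4: φ=270°, α=15°
  direction (0.9659, 0.2588); cell (1,4); t to first gridline: x 0.5383, y 1.8546 (then +1.0353 / +3.8637)
    (2,4) via x @ 0.5383
    (3,4) via x @ 1.5736
    (3,5) via y @ 1.8546
    (4,5) via x @ 2.6089
    (5,5) via x @ 3.6442  # hit
  → r_4 = 3.6442

ranges = [1.8546, 0.4969, 3.6442, 3.6442]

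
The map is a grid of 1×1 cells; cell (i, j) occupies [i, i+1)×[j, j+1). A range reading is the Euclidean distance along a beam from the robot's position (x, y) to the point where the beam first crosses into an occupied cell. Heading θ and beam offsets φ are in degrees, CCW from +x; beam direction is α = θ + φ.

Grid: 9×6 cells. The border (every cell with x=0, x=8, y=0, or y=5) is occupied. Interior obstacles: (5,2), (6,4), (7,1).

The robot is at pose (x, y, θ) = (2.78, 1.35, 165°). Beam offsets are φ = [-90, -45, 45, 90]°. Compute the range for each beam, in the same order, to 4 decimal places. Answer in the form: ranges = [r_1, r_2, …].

beam 1: φ=-90°, α=75°
  cosα=0.2588 sinα=0.9659 | (2,1) | tMaxX 0.8500 tMaxY 0.6729 | tΔX 3.8637 tΔY 1.0353
    t=0.6729 [y] (2,2)
    t=0.8500 [x] (3,2)
    t=1.7082 [y] (3,3)
    t=2.7435 [y] (3,4)
    t=3.7788 [y] (3,5) — stop
  → r_1 = 3.7788
beam 2: φ=-45°, α=120°
  cosα=-0.5000 sinα=0.8660 | (2,1) | tMaxX 1.5600 tMaxY 0.7506 | tΔX 2.0000 tΔY 1.1547
    t=0.7506 [y] (2,2)
    t=1.5600 [x] (1,2)
    t=1.9053 [y] (1,3)
    t=3.0600 [y] (1,4)
    t=3.5600 [x] (0,4) — stop
  → r_2 = 3.5600
beam 3: φ=45°, α=210°
  cosα=-0.8660 sinα=-0.5000 | (2,1) | tMaxX 0.9007 tMaxY 0.7000 | tΔX 1.1547 tΔY 2.0000
    t=0.7000 [y] (2,0) — stop
  → r_3 = 0.7000
beam 4: φ=90°, α=255°
  cosα=-0.2588 sinα=-0.9659 | (2,1) | tMaxX 3.0137 tMaxY 0.3623 | tΔX 3.8637 tΔY 1.0353
    t=0.3623 [y] (2,0) — stop
  → r_4 = 0.3623

ranges = [3.7788, 3.5600, 0.7000, 0.3623]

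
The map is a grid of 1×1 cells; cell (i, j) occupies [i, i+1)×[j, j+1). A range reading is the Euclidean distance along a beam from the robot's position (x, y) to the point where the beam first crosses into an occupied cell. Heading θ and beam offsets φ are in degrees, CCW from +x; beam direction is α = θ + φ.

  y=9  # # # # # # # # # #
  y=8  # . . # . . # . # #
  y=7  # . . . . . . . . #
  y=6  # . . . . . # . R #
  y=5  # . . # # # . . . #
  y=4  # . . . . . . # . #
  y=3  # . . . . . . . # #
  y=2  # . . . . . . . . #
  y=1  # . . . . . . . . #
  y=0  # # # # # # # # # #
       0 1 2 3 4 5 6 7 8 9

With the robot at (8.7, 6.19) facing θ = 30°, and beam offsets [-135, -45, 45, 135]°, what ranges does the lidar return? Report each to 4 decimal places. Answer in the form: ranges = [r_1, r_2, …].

ranges = [2.2673, 0.3106, 1.1591, 1.7600]

beam 1: φ=-135°, α=255°
  cosα=-0.2588 sinα=-0.9659 | (8,6) | tMaxX 2.7046 tMaxY 0.1967 | tΔX 3.8637 tΔY 1.0353
    t=0.1967 [y] (8,5)
    t=1.2320 [y] (8,4)
    t=2.2673 [y] (8,3) — stop
  → r_1 = 2.2673
beam 2: φ=-45°, α=345°
  cosα=0.9659 sinα=-0.2588 | (8,6) | tMaxX 0.3106 tMaxY 0.7341 | tΔX 1.0353 tΔY 3.8637
    t=0.3106 [x] (9,6) — stop
  → r_2 = 0.3106
beam 3: φ=45°, α=75°
  cosα=0.2588 sinα=0.9659 | (8,6) | tMaxX 1.1591 tMaxY 0.8386 | tΔX 3.8637 tΔY 1.0353
    t=0.8386 [y] (8,7)
    t=1.1591 [x] (9,7) — stop
  → r_3 = 1.1591
beam 4: φ=135°, α=165°
  cosα=-0.9659 sinα=0.2588 | (8,6) | tMaxX 0.7247 tMaxY 3.1296 | tΔX 1.0353 tΔY 3.8637
    t=0.7247 [x] (7,6)
    t=1.7600 [x] (6,6) — stop
  → r_4 = 1.7600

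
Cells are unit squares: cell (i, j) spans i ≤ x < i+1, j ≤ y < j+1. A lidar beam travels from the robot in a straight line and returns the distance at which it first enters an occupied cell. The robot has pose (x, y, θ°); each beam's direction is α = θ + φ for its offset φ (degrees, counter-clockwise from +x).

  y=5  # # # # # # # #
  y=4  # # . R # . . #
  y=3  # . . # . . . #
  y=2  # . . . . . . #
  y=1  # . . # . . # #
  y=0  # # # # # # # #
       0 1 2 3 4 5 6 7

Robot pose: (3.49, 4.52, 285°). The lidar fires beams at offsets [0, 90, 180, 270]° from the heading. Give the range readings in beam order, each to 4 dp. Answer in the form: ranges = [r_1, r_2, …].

ranges = [0.5383, 0.5280, 0.4969, 1.5426]

beam 1: φ=0°, α=285°
  d=(0.2588,-0.9659)  start (3,4)  tX=1.9705 tY=0.5383  stride 1/|dx|=3.8637 1/|dy|=1.0353
    cross y-line → (3,3), t=0.5383 (wall)
  → r_1 = 0.5383
beam 2: φ=90°, α=15°
  d=(0.9659,0.2588)  start (3,4)  tX=0.5280 tY=1.8546  stride 1/|dx|=1.0353 1/|dy|=3.8637
    cross x-line → (4,4), t=0.5280 (wall)
  → r_2 = 0.5280
beam 3: φ=180°, α=105°
  d=(-0.2588,0.9659)  start (3,4)  tX=1.8932 tY=0.4969  stride 1/|dx|=3.8637 1/|dy|=1.0353
    cross y-line → (3,5), t=0.4969 (wall)
  → r_3 = 0.4969
beam 4: φ=270°, α=195°
  d=(-0.9659,-0.2588)  start (3,4)  tX=0.5073 tY=2.0091  stride 1/|dx|=1.0353 1/|dy|=3.8637
    cross x-line → (2,4), t=0.5073
    cross x-line → (1,4), t=1.5426 (wall)
  → r_4 = 1.5426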